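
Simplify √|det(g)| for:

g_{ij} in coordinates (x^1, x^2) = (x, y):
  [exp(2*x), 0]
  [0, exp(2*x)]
det(g) = exp(4*x)
√|det(g)| = exp(2*x)
Volume element: dV = exp(2*x) dx dy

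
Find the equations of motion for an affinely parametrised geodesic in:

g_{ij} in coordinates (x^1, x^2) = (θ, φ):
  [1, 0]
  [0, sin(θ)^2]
Geodesic equation: d^2x^k/dλ^2 + Γ^k_{ij} (dx^i/dλ)(dx^j/dλ) = 0.
Non-zero Christoffel symbols:
Γ^θ_{φ φ} = -sin(2*θ)/2
Γ^φ_{θ φ} = 1/tan(θ)
Substituting (the symmetric pair Γ^k_{ij}, Γ^k_{ji} combines into a factor 2):
d^2θ/dλ^2 - (sin(2*θ)/2) (dφ/dλ)^2 = 0
d^2φ/dλ^2 + (2/tan(θ)) (dθ/dλ)(dφ/dλ) = 0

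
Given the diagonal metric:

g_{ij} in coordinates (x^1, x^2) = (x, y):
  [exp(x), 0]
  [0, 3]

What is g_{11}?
With x^1 = x, x^2 = y, g_{11} = g_{xx} is the row-1, column-1 entry of the matrix.
g_{11} = exp(x)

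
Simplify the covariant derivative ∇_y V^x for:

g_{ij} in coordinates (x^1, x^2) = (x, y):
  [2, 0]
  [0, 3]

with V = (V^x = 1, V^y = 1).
All Christoffel symbols are zero.
∇_y V^x = ∂_y V^x + Γ^x_{y j} V^j
  = (0) + (0)(1) + (0)(1)
  = 0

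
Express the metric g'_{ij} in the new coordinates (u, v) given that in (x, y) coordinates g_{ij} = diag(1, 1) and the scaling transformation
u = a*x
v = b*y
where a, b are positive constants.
Invert the transformation: x = u/a, y = v/b
g'_{ij} = (∂x^k/∂x'^i)(∂x^l/∂x'^j) g_{kl}; with g_{kl} = δ_{kl} this is Σ_k (∂x^k/∂x'^i)(∂x^k/∂x'^j).
Jacobian: ∂x/∂u = 1/a, ∂x/∂v = 0, ∂y/∂u = 0, ∂y/∂v = 1/b
g'_{uu} = (1/a)(1/a) + (0)(0) = 1/a^2
g'_{uv} = (1/a)(0) + (0)(1/b) = 0
g'_{vv} = (0)(0) + (1/b)(1/b) = 1/b^2
g'_{ij} = diag(1/a^2, 1/b^2)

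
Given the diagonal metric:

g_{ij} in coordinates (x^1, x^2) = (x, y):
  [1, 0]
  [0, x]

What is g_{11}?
With x^1 = x, x^2 = y, g_{11} = g_{xx} is the row-1, column-1 entry of the matrix.
g_{11} = 1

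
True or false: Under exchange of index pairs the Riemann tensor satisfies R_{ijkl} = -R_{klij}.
The pair-exchange symmetry has a plus sign: R_{ijkl} = +R_{klij}.
False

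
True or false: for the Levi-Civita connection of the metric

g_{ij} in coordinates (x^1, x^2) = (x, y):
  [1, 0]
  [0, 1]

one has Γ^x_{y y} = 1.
Γ^x_{y y} = (1/2) g^{xx} (∂_y g_{xy} + ∂_y g_{xy} - ∂_x g_{yy}) = (1/2)(1)((0) + (0) - (0)) = 0
This differs from the proposed value 1.
False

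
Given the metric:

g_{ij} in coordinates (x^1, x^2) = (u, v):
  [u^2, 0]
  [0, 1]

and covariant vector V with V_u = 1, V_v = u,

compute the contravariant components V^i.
Inverse metric (diagonal): g^{uu} = 1/u^2, g^{vv} = 1
V^i = g^{ij} V_j:
V^u = (1/u^2)(1) + (0)(u) = 1/u^2
V^v = (0)(1) + (1)(u) = u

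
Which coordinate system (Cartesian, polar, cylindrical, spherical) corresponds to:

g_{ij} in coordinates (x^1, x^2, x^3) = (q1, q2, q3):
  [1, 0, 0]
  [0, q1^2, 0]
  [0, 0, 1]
The line element ds^2 = dq1^2 + q1^2 dq2^2 + dq3^2 is dr^2 + r^2 dθ^2 + dz^2 with q1 = r, q2 = θ, q3 = z.
cylindrical coordinates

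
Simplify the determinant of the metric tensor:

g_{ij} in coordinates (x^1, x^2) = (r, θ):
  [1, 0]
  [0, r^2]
For a 2×2 metric: det(g) = g_{11}·g_{22} - g_{12}·g_{21}
= (1)·(r^2) - (0)·(0)
= r^2 - 0
det(g) = r^2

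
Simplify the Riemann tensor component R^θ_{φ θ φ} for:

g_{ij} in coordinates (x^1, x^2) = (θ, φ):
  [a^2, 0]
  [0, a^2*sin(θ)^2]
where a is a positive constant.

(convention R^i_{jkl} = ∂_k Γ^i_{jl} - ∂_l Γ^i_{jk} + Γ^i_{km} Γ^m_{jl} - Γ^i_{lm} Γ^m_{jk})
Non-zero Christoffel symbols (Γ^k_{ij} = Γ^k_{ji}):
Γ^θ_{φ φ} = -sin(2*θ)/2
Γ^φ_{θ φ} = 1/tan(θ)
R^θ_{φ θ φ} = ∂_θ Γ^θ_{φ φ} - ∂_φ Γ^θ_{φ θ} + Γ^θ_{θ m} Γ^m_{φ φ} - Γ^θ_{φ m} Γ^m_{φ θ}
  = (-cos(2*θ)) - (0) + (0) - (-cos(θ)^2) = sin(θ)^2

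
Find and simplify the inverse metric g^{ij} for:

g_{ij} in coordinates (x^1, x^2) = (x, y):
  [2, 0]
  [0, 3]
The metric is diagonal, so g^{ij} is diagonal with entries 1/g_{ii}: diag(1/2, 1/3).
g^{ij}:
  [1/2, 0]
  [0, 1/3]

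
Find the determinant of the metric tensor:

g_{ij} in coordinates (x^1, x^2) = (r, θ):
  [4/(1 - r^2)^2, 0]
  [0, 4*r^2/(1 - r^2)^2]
For a 2×2 metric: det(g) = g_{11}·g_{22} - g_{12}·g_{21}
= (4/(1 - r^2)^2)·(4*r^2/(1 - r^2)^2) - (0)·(0)
= 16*r^2/(1 - r^2)^4 - 0
det(g) = 16*r^2/(1 - r^2)^4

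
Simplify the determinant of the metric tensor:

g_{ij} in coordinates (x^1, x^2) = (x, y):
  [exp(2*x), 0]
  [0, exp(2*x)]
For a 2×2 metric: det(g) = g_{11}·g_{22} - g_{12}·g_{21}
= (exp(2*x))·(exp(2*x)) - (0)·(0)
= exp(4*x) - 0
det(g) = exp(4*x)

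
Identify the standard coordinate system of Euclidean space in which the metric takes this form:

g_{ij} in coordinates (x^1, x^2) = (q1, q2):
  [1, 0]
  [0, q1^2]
The line element ds^2 = dq1^2 + q1^2 dq2^2 is dr^2 + r^2 dθ^2 with q1 = r, q2 = θ.
polar coordinates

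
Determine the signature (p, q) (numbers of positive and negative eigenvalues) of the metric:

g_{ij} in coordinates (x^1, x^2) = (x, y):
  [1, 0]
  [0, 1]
The metric is diagonal, so its eigenvalues are the diagonal entries: 1, 1 (at a generic point, where coordinate-dependent entries are positive).
2 positive, 0 negative.
(2, 0) - Riemannian (positive definite)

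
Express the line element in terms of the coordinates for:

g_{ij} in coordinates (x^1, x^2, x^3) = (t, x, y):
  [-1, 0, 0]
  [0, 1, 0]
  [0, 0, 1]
ds^2 = g_{ij} dx^i dx^j; only the non-zero components contribute.
ds^2 = -dt^2 + dx^2 + dy^2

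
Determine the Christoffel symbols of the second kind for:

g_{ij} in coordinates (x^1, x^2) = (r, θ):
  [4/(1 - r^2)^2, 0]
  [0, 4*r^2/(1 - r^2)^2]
Using Γ^k_{ij} = (1/2) g^{km} (∂_i g_{mj} + ∂_j g_{mi} - ∂_m g_{ij}); the metric is diagonal, so only the m = k term contributes.
Non-zero symbols (using the symmetry Γ^k_{ij} = Γ^k_{ji}):
Γ^r_{r r} = (1/2) g^{rr} (∂_r g_{rr} + ∂_r g_{rr} - ∂_r g_{rr}) = (1/2)((1 - r^2)^2/4)((16*r/(1 - r^2)^3) + (16*r/(1 - r^2)^3) - (16*r/(1 - r^2)^3)) = 2*r/(1 - r^2)
Γ^r_{θ θ} = (1/2) g^{rr} (∂_θ g_{rθ} + ∂_θ g_{rθ} - ∂_r g_{θθ}) = (1/2)((1 - r^2)^2/4)((0) + (0) - (-8*(r^3 + r)/(r^2 - 1)^3)) = (r^3 + r)/(r^2 - 1)
Γ^θ_{r θ} = (1/2) g^{θθ} (∂_r g_{θθ} + ∂_θ g_{θr} - ∂_θ g_{rθ}) = (1/2)((1 - r^2)^2/(4*r^2))((-8*(r^3 + r)/(r^2 - 1)^3) + (0) - (0)) = (-r^2 - 1)/(r^3 - r)
All other Christoffel symbols are zero.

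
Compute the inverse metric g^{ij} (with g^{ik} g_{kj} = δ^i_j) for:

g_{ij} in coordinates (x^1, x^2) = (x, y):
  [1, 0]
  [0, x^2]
The metric is diagonal, so g^{ij} is diagonal with entries 1/g_{ii}: diag(1, 1/(x^2)).
g^{ij}:
  [1, 0]
  [0, 1/x^2]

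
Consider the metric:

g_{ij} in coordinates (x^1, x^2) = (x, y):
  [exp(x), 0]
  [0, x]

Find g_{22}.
With x^1 = x, x^2 = y, g_{22} = g_{yy} is the row-2, column-2 entry of the matrix.
g_{22} = x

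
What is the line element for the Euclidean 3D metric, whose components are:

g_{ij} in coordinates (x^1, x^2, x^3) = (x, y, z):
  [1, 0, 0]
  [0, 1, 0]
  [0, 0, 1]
ds^2 = g_{ij} dx^i dx^j; only the non-zero components contribute.
ds^2 = dx^2 + dy^2 + dz^2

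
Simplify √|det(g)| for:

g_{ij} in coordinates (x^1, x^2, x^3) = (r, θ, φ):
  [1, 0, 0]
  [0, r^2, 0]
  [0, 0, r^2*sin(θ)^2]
det(g) = r^4*sin(θ)^2
√|det(g)| = r^2*sin(θ) (taking 0 < θ < π so that |sin(θ)| = sin(θ))
Volume element: dV = r^2*sin(θ) dr dθ dφ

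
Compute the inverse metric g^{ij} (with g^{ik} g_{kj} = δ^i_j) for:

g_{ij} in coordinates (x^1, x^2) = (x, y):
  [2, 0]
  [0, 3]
The metric is diagonal, so g^{ij} is diagonal with entries 1/g_{ii}: diag(1/2, 1/3).
g^{ij}:
  [1/2, 0]
  [0, 1/3]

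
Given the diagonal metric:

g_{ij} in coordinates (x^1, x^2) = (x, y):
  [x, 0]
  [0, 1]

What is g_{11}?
With x^1 = x, x^2 = y, g_{11} = g_{xx} is the row-1, column-1 entry of the matrix.
g_{11} = x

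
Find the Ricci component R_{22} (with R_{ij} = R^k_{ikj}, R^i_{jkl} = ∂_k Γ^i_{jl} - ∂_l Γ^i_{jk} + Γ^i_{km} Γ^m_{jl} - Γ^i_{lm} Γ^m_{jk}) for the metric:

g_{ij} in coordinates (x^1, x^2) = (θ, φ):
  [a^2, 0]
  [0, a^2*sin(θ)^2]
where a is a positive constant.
Non-zero Christoffel symbols (Γ^k_{ij} = Γ^k_{ji}):
Γ^θ_{φ φ} = -sin(2*θ)/2
Γ^φ_{θ φ} = 1/tan(θ)
R^θ_{φ θ φ} = ∂_θ Γ^θ_{φ φ} - ∂_φ Γ^θ_{φ θ} + Γ^θ_{θ m} Γ^m_{φ φ} - Γ^θ_{φ m} Γ^m_{φ θ}
  = (-cos(2*θ)) - (0) + (0) - (-cos(θ)^2) = sin(θ)^2
R^φ_{φ φ φ} = 0 (a repeated index in an antisymmetric pair)
R_{φφ} = R^θ_{φ θ φ} + R^φ_{φ φ φ} = (sin(θ)^2) + (0) = sin(θ)^2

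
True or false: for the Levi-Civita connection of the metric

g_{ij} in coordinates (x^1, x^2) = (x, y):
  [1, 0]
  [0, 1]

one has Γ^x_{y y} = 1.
Γ^x_{y y} = (1/2) g^{xx} (∂_y g_{xy} + ∂_y g_{xy} - ∂_x g_{yy}) = (1/2)(1)((0) + (0) - (0)) = 0
This differs from the proposed value 1.
False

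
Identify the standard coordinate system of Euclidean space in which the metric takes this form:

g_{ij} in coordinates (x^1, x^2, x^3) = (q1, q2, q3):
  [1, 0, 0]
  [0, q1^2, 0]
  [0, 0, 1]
The line element ds^2 = dq1^2 + q1^2 dq2^2 + dq3^2 is dr^2 + r^2 dθ^2 + dz^2 with q1 = r, q2 = θ, q3 = z.
cylindrical coordinates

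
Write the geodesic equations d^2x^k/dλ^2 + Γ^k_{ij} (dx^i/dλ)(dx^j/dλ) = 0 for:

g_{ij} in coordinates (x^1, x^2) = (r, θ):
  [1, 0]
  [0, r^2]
Geodesic equation: d^2x^k/dλ^2 + Γ^k_{ij} (dx^i/dλ)(dx^j/dλ) = 0.
Non-zero Christoffel symbols:
Γ^r_{θ θ} = -r
Γ^θ_{r θ} = 1/r
Substituting (the symmetric pair Γ^k_{ij}, Γ^k_{ji} combines into a factor 2):
d^2r/dλ^2 - r (dθ/dλ)^2 = 0
d^2θ/dλ^2 + (2/r) (dr/dλ)(dθ/dλ) = 0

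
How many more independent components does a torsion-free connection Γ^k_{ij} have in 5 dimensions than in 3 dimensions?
Independent components in n dimensions: n × n(n+1)/2 = n^2(n+1)/2.
5D: 5 × 15 = 75
3D: 3 × 6 = 18
Difference = 75 - 18 = 57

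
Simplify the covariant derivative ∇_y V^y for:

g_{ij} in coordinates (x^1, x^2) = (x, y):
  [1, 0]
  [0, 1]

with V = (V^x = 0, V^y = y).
All Christoffel symbols are zero.
∇_y V^y = ∂_y V^y + Γ^y_{y j} V^j
  = (1) + (0)(0) + (0)(y)
  = 1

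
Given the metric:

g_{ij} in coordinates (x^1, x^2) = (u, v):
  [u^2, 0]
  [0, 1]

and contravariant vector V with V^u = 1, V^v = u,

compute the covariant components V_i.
V_i = g_{ij} V^j:
V_u = (u^2)(1) + (0)(u) = u^2
V_v = (0)(1) + (1)(u) = u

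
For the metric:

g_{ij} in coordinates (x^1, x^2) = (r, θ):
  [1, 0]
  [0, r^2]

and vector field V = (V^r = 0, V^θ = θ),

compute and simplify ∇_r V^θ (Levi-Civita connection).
Non-zero Christoffel symbols:
Γ^r_{θ θ} = -r
Γ^θ_{r θ} = 1/r
∇_r V^θ = ∂_r V^θ + Γ^θ_{r j} V^j
  = (0) + (0)(0) + (1/r)(θ)
  = θ/r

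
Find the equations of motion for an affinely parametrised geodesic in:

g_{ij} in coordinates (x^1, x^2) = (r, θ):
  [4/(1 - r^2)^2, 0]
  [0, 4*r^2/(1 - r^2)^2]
Geodesic equation: d^2x^k/dλ^2 + Γ^k_{ij} (dx^i/dλ)(dx^j/dλ) = 0.
Non-zero Christoffel symbols:
Γ^r_{r r} = 2*r/(1 - r^2)
Γ^r_{θ θ} = (r^3 + r)/(r^2 - 1)
Γ^θ_{r θ} = (-r^2 - 1)/(r^3 - r)
Substituting (the symmetric pair Γ^k_{ij}, Γ^k_{ji} combines into a factor 2):
d^2r/dλ^2 + (2*r/(1 - r^2)) (dr/dλ)^2 + ((r^3 + r)/(r^2 - 1)) (dθ/dλ)^2 = 0
d^2θ/dλ^2 + ((-2*r^2 - 2)/(r^3 - r)) (dr/dλ)(dθ/dλ) = 0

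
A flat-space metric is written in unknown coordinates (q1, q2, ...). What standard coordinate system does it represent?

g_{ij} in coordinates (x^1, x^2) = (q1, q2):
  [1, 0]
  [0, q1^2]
The line element ds^2 = dq1^2 + q1^2 dq2^2 is dr^2 + r^2 dθ^2 with q1 = r, q2 = θ.
polar coordinates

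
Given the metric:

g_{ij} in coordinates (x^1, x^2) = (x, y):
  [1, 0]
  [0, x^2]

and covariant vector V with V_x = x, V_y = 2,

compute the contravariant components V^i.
Inverse metric (diagonal): g^{xx} = 1, g^{yy} = 1/x^2
V^i = g^{ij} V_j:
V^x = (1)(x) + (0)(2) = x
V^y = (0)(x) + (1/x^2)(2) = 2/x^2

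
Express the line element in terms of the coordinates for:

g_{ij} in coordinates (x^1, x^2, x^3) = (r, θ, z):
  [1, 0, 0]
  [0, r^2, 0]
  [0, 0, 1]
ds^2 = g_{ij} dx^i dx^j; only the non-zero components contribute.
ds^2 = dr^2 + r^2 dθ^2 + dz^2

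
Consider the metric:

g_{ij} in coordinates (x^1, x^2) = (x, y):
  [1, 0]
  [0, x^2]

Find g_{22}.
With x^1 = x, x^2 = y, g_{22} = g_{yy} is the row-2, column-2 entry of the matrix.
g_{22} = x^2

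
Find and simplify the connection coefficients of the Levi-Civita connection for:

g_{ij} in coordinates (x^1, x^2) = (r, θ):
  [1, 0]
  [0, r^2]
Using Γ^k_{ij} = (1/2) g^{km} (∂_i g_{mj} + ∂_j g_{mi} - ∂_m g_{ij}); the metric is diagonal, so only the m = k term contributes.
Non-zero symbols (using the symmetry Γ^k_{ij} = Γ^k_{ji}):
Γ^r_{θ θ} = (1/2) g^{rr} (∂_θ g_{rθ} + ∂_θ g_{rθ} - ∂_r g_{θθ}) = (1/2)(1)((0) + (0) - (2*r)) = -r
Γ^θ_{r θ} = (1/2) g^{θθ} (∂_r g_{θθ} + ∂_θ g_{θr} - ∂_θ g_{rθ}) = (1/2)(1/r^2)((2*r) + (0) - (0)) = 1/r
All other Christoffel symbols are zero.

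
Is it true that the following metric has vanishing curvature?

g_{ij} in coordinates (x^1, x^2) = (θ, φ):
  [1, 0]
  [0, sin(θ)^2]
Non-zero Christoffel symbols:
Γ^θ_{φ φ} = -sin(2*θ)/2
Γ^φ_{θ φ} = 1/tan(θ)
Ricci tensor: R_{θθ} = 1, R_{θφ} = 0, R_{φφ} = sin(θ)^2
The Ricci tensor is non-zero, so the Riemann tensor is non-zero: not flat.
No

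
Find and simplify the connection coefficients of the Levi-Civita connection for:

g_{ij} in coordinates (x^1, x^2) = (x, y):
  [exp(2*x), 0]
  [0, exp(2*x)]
Using Γ^k_{ij} = (1/2) g^{km} (∂_i g_{mj} + ∂_j g_{mi} - ∂_m g_{ij}); the metric is diagonal, so only the m = k term contributes.
Non-zero symbols (using the symmetry Γ^k_{ij} = Γ^k_{ji}):
Γ^x_{x x} = (1/2) g^{xx} (∂_x g_{xx} + ∂_x g_{xx} - ∂_x g_{xx}) = (1/2)(exp(-2*x))((2*exp(2*x)) + (2*exp(2*x)) - (2*exp(2*x))) = 1
Γ^x_{y y} = (1/2) g^{xx} (∂_y g_{xy} + ∂_y g_{xy} - ∂_x g_{yy}) = (1/2)(exp(-2*x))((0) + (0) - (2*exp(2*x))) = -1
Γ^y_{x y} = (1/2) g^{yy} (∂_x g_{yy} + ∂_y g_{yx} - ∂_y g_{xy}) = (1/2)(exp(-2*x))((2*exp(2*x)) + (0) - (0)) = 1
All other Christoffel symbols are zero.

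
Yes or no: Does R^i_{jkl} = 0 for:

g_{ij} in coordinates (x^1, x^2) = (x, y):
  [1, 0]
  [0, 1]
All metric components are constant, so every Christoffel symbol vanishes and R^i_{jkl} = 0.
Yes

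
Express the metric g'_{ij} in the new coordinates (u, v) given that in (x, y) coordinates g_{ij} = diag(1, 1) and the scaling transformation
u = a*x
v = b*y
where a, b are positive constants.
Invert the transformation: x = u/a, y = v/b
g'_{ij} = (∂x^k/∂x'^i)(∂x^l/∂x'^j) g_{kl}; with g_{kl} = δ_{kl} this is Σ_k (∂x^k/∂x'^i)(∂x^k/∂x'^j).
Jacobian: ∂x/∂u = 1/a, ∂x/∂v = 0, ∂y/∂u = 0, ∂y/∂v = 1/b
g'_{uu} = (1/a)(1/a) + (0)(0) = 1/a^2
g'_{uv} = (1/a)(0) + (0)(1/b) = 0
g'_{vv} = (0)(0) + (1/b)(1/b) = 1/b^2
g'_{ij} = diag(1/a^2, 1/b^2)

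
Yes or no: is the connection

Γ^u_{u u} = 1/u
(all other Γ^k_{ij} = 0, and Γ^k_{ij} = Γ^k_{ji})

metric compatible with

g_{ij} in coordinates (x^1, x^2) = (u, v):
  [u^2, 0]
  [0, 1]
Using ∇_k g_{ij} = ∂_k g_{ij} - Γ^m_{ki} g_{mj} - Γ^m_{kj} g_{im}:
e.g. ∇_u g_{uu} = (2*u) - (u) - (u) = 0
Every component ∇_k g_{ij} vanishes: the connection is metric compatible.
Yes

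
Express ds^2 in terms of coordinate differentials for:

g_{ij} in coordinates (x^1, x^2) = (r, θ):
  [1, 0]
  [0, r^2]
ds^2 = g_{ij} dx^i dx^j; only the non-zero components contribute.
ds^2 = dr^2 + r^2 dθ^2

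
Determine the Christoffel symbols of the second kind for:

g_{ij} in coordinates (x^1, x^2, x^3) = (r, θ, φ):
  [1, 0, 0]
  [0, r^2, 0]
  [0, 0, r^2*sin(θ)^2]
Using Γ^k_{ij} = (1/2) g^{km} (∂_i g_{mj} + ∂_j g_{mi} - ∂_m g_{ij}); the metric is diagonal, so only the m = k term contributes.
Non-zero symbols (using the symmetry Γ^k_{ij} = Γ^k_{ji}):
Γ^r_{θ θ} = (1/2) g^{rr} (∂_θ g_{rθ} + ∂_θ g_{rθ} - ∂_r g_{θθ}) = (1/2)(1)((0) + (0) - (2*r)) = -r
Γ^r_{φ φ} = (1/2) g^{rr} (∂_φ g_{rφ} + ∂_φ g_{rφ} - ∂_r g_{φφ}) = (1/2)(1)((0) + (0) - (2*r*sin(θ)^2)) = -r*sin(θ)^2
Γ^θ_{r θ} = (1/2) g^{θθ} (∂_r g_{θθ} + ∂_θ g_{θr} - ∂_θ g_{rθ}) = (1/2)(1/r^2)((2*r) + (0) - (0)) = 1/r
Γ^θ_{φ φ} = (1/2) g^{θθ} (∂_φ g_{θφ} + ∂_φ g_{θφ} - ∂_θ g_{φφ}) = (1/2)(1/r^2)((0) + (0) - (r^2*sin(2*θ))) = -sin(2*θ)/2
Γ^φ_{r φ} = (1/2) g^{φφ} (∂_r g_{φφ} + ∂_φ g_{φr} - ∂_φ g_{rφ}) = (1/2)(1/(r^2*sin(θ)^2))((2*r*sin(θ)^2) + (0) - (0)) = 1/r
Γ^φ_{θ φ} = (1/2) g^{φφ} (∂_θ g_{φφ} + ∂_φ g_{φθ} - ∂_φ g_{θφ}) = (1/2)(1/(r^2*sin(θ)^2))((r^2*sin(2*θ)) + (0) - (0)) = 1/tan(θ)
All other Christoffel symbols are zero.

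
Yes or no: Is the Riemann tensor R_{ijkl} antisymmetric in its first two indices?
R_{ijkl} = -R_{jikl} (follows from metric compatibility).
Yes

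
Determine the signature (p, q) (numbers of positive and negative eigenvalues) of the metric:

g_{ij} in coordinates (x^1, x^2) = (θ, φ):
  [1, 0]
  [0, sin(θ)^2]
The metric is diagonal, so its eigenvalues are the diagonal entries: 1, sin(θ)^2 (at a generic point, where coordinate-dependent entries are positive).
2 positive, 0 negative.
(2, 0) - Riemannian (positive definite)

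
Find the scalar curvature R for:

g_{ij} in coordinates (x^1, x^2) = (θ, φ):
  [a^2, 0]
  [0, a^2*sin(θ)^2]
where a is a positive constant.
Non-zero Christoffel symbols (Γ^k_{ij} = Γ^k_{ji}):
Γ^θ_{φ φ} = -sin(2*θ)/2
Γ^φ_{θ φ} = 1/tan(θ)
Ricci tensor (R_{ij} = R^k_{ikj}): R_{θθ} = 1, R_{θφ} = 0, R_{φφ} = sin(θ)^2
Inverse metric: g^{θθ} = 1/a^2, g^{φφ} = 1/(a^2*sin(θ)^2)
R = g^{ij} R_{ij} = (1/a^2)(1) + (1/(a^2*sin(θ)^2))(sin(θ)^2) = 2/a^2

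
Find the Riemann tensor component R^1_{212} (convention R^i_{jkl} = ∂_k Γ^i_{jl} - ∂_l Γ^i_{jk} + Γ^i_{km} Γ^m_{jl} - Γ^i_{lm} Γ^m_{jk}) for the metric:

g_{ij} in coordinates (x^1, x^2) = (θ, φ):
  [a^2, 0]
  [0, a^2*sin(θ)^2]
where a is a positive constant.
Non-zero Christoffel symbols (Γ^k_{ij} = Γ^k_{ji}):
Γ^θ_{φ φ} = -sin(2*θ)/2
Γ^φ_{θ φ} = 1/tan(θ)
R^θ_{φ θ φ} = ∂_θ Γ^θ_{φ φ} - ∂_φ Γ^θ_{φ θ} + Γ^θ_{θ m} Γ^m_{φ φ} - Γ^θ_{φ m} Γ^m_{φ θ}
  = (-cos(2*θ)) - (0) + (0) - (-cos(θ)^2) = sin(θ)^2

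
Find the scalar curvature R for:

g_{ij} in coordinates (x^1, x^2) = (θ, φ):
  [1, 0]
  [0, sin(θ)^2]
Non-zero Christoffel symbols (Γ^k_{ij} = Γ^k_{ji}):
Γ^θ_{φ φ} = -sin(2*θ)/2
Γ^φ_{θ φ} = 1/tan(θ)
Ricci tensor (R_{ij} = R^k_{ikj}): R_{θθ} = 1, R_{θφ} = 0, R_{φφ} = sin(θ)^2
Inverse metric: g^{θθ} = 1, g^{φφ} = 1/sin(θ)^2
R = g^{ij} R_{ij} = (1)(1) + (1/sin(θ)^2)(sin(θ)^2) = 2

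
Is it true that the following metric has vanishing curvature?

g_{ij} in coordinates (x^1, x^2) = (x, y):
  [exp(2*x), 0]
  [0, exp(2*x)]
Non-zero Christoffel symbols:
Γ^x_{x x} = 1
Γ^x_{y y} = -1
Γ^y_{x y} = 1
Ricci tensor: R_{xx} = 0, R_{xy} = 0, R_{yy} = 0
All R_{ij} vanish; in 2 dimensions the Riemann tensor is fully determined by the Ricci tensor, so R^i_{jkl} = 0: the metric is flat (curvilinear coordinates on flat space).
Yes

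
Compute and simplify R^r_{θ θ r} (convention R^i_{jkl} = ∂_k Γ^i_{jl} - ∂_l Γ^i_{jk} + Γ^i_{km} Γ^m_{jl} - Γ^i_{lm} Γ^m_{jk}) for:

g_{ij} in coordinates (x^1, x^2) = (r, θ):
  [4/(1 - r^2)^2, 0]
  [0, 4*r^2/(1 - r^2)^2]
Non-zero Christoffel symbols (Γ^k_{ij} = Γ^k_{ji}):
Γ^r_{r r} = 2*r/(1 - r^2)
Γ^r_{θ θ} = (r^3 + r)/(r^2 - 1)
Γ^θ_{r θ} = (-r^2 - 1)/(r^3 - r)
R^r_{θ θ r} = ∂_θ Γ^r_{θ r} - ∂_r Γ^r_{θ θ} + Γ^r_{θ m} Γ^m_{θ r} - Γ^r_{r m} Γ^m_{θ θ}
  = (0) - ((r^4 - 4*r^2 - 1)/(r^2 - 1)^2) + (-(r^2 + 1)^2/(r^2 - 1)^2) - (-2*r^2*(r^2 + 1)/(r^2 - 1)^2) = 4*r^2/(r^2 - 1)^2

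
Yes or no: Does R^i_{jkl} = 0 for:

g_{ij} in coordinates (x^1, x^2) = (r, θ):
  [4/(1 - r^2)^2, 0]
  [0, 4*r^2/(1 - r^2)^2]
Non-zero Christoffel symbols:
Γ^r_{r r} = 2*r/(1 - r^2)
Γ^r_{θ θ} = (r^3 + r)/(r^2 - 1)
Γ^θ_{r θ} = (-r^2 - 1)/(r^3 - r)
Ricci tensor: R_{rr} = -4/(r^2 - 1)^2, R_{rθ} = 0, R_{θθ} = -4*r^2/(r^2 - 1)^2
The Ricci tensor is non-zero, so the Riemann tensor is non-zero: not flat.
No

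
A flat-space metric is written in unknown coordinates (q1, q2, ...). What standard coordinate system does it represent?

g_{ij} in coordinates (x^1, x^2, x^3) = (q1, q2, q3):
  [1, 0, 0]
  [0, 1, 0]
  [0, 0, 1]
All components are constant and the metric is the identity, i.e. orthonormal rectilinear coordinates.
Cartesian (3D) coordinates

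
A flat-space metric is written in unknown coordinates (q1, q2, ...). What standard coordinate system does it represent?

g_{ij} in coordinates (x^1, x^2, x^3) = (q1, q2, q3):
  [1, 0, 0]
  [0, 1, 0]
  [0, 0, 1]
All components are constant and the metric is the identity, i.e. orthonormal rectilinear coordinates.
Cartesian (3D) coordinates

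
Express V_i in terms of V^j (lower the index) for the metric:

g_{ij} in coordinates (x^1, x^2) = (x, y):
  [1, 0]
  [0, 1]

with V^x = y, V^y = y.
V_i = g_{ij} V^j:
V_x = (1)(y) + (0)(y) = y
V_y = (0)(y) + (1)(y) = y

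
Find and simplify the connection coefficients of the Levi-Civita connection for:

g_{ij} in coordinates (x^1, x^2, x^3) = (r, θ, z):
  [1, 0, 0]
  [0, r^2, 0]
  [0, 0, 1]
Using Γ^k_{ij} = (1/2) g^{km} (∂_i g_{mj} + ∂_j g_{mi} - ∂_m g_{ij}); the metric is diagonal, so only the m = k term contributes.
Non-zero symbols (using the symmetry Γ^k_{ij} = Γ^k_{ji}):
Γ^r_{θ θ} = (1/2) g^{rr} (∂_θ g_{rθ} + ∂_θ g_{rθ} - ∂_r g_{θθ}) = (1/2)(1)((0) + (0) - (2*r)) = -r
Γ^θ_{r θ} = (1/2) g^{θθ} (∂_r g_{θθ} + ∂_θ g_{θr} - ∂_θ g_{rθ}) = (1/2)(1/r^2)((2*r) + (0) - (0)) = 1/r
All other Christoffel symbols are zero.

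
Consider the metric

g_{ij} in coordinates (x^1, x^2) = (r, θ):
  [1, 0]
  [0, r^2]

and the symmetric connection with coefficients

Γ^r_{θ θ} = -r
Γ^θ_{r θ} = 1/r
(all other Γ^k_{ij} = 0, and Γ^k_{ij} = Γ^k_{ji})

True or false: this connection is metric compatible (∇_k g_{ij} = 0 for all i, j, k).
Using ∇_k g_{ij} = ∂_k g_{ij} - Γ^m_{ki} g_{mj} - Γ^m_{kj} g_{im}:
e.g. ∇_r g_{θθ} = (2*r) - (r) - (r) = 0
Every component ∇_k g_{ij} vanishes: the connection is metric compatible.
True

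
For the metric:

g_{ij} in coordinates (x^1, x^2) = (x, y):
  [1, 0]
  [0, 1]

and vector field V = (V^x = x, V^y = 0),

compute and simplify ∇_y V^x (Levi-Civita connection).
All Christoffel symbols are zero.
∇_y V^x = ∂_y V^x + Γ^x_{y j} V^j
  = (0) + (0)(x) + (0)(0)
  = 0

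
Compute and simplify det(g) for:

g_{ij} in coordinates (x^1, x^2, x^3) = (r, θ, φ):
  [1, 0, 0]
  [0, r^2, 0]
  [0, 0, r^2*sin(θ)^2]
Diagonal metric: det(g) = g_{11}·g_{22}·g_{33}
= (1)·(r^2)·(r^2*sin(θ)^2)
det(g) = r^4*sin(θ)^2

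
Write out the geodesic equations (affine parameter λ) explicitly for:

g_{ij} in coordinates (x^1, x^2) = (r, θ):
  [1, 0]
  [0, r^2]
Geodesic equation: d^2x^k/dλ^2 + Γ^k_{ij} (dx^i/dλ)(dx^j/dλ) = 0.
Non-zero Christoffel symbols:
Γ^r_{θ θ} = -r
Γ^θ_{r θ} = 1/r
Substituting (the symmetric pair Γ^k_{ij}, Γ^k_{ji} combines into a factor 2):
d^2r/dλ^2 - r (dθ/dλ)^2 = 0
d^2θ/dλ^2 + (2/r) (dr/dλ)(dθ/dλ) = 0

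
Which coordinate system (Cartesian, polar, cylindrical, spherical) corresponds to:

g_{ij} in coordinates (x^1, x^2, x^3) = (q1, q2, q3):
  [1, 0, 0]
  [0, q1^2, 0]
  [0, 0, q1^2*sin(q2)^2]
The line element ds^2 = dq1^2 + q1^2 dq2^2 + q1^2 sin(q2)^2 dq3^2 is dr^2 + r^2 dθ^2 + r^2 sin(θ)^2 dφ^2 with q1 = r, q2 = θ, q3 = φ.
spherical coordinates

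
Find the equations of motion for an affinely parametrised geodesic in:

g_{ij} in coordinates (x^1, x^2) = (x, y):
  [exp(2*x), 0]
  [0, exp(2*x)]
Geodesic equation: d^2x^k/dλ^2 + Γ^k_{ij} (dx^i/dλ)(dx^j/dλ) = 0.
Non-zero Christoffel symbols:
Γ^x_{x x} = 1
Γ^x_{y y} = -1
Γ^y_{x y} = 1
Substituting (the symmetric pair Γ^k_{ij}, Γ^k_{ji} combines into a factor 2):
d^2x/dλ^2 + (dx/dλ)^2 - (dy/dλ)^2 = 0
d^2y/dλ^2 + 2 (dx/dλ)(dy/dλ) = 0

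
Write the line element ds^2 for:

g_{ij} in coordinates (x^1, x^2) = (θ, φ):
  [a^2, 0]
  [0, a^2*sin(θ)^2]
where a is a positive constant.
ds^2 = g_{ij} dx^i dx^j; only the non-zero components contribute.
ds^2 = a^2 dθ^2 + a^2*sin(θ)^2 dφ^2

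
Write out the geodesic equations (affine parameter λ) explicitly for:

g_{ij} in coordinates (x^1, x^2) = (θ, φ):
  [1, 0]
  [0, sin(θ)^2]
Geodesic equation: d^2x^k/dλ^2 + Γ^k_{ij} (dx^i/dλ)(dx^j/dλ) = 0.
Non-zero Christoffel symbols:
Γ^θ_{φ φ} = -sin(2*θ)/2
Γ^φ_{θ φ} = 1/tan(θ)
Substituting (the symmetric pair Γ^k_{ij}, Γ^k_{ji} combines into a factor 2):
d^2θ/dλ^2 - (sin(2*θ)/2) (dφ/dλ)^2 = 0
d^2φ/dλ^2 + (2/tan(θ)) (dθ/dλ)(dφ/dλ) = 0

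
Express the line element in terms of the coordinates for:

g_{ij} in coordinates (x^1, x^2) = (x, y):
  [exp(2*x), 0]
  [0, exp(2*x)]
ds^2 = g_{ij} dx^i dx^j; only the non-zero components contribute.
ds^2 = exp(2*x) dx^2 + exp(2*x) dy^2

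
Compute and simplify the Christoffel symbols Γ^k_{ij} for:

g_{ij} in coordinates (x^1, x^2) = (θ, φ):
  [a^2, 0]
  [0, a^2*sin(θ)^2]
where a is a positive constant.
Using Γ^k_{ij} = (1/2) g^{km} (∂_i g_{mj} + ∂_j g_{mi} - ∂_m g_{ij}); the metric is diagonal, so only the m = k term contributes.
Non-zero symbols (using the symmetry Γ^k_{ij} = Γ^k_{ji}):
Γ^θ_{φ φ} = (1/2) g^{θθ} (∂_φ g_{θφ} + ∂_φ g_{θφ} - ∂_θ g_{φφ}) = (1/2)(1/a^2)((0) + (0) - (a^2*sin(2*θ))) = -sin(2*θ)/2
Γ^φ_{θ φ} = (1/2) g^{φφ} (∂_θ g_{φφ} + ∂_φ g_{φθ} - ∂_φ g_{θφ}) = (1/2)(1/(a^2*sin(θ)^2))((a^2*sin(2*θ)) + (0) - (0)) = 1/tan(θ)
All other Christoffel symbols are zero.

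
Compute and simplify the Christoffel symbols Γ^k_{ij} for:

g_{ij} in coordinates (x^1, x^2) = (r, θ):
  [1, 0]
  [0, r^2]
Using Γ^k_{ij} = (1/2) g^{km} (∂_i g_{mj} + ∂_j g_{mi} - ∂_m g_{ij}); the metric is diagonal, so only the m = k term contributes.
Non-zero symbols (using the symmetry Γ^k_{ij} = Γ^k_{ji}):
Γ^r_{θ θ} = (1/2) g^{rr} (∂_θ g_{rθ} + ∂_θ g_{rθ} - ∂_r g_{θθ}) = (1/2)(1)((0) + (0) - (2*r)) = -r
Γ^θ_{r θ} = (1/2) g^{θθ} (∂_r g_{θθ} + ∂_θ g_{θr} - ∂_θ g_{rθ}) = (1/2)(1/r^2)((2*r) + (0) - (0)) = 1/r
All other Christoffel symbols are zero.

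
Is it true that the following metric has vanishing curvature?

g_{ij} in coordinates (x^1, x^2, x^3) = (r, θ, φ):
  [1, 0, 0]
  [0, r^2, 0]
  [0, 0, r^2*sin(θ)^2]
Non-zero Christoffel symbols:
Γ^r_{θ θ} = -r
Γ^r_{φ φ} = -r*sin(θ)^2
Γ^θ_{r θ} = 1/r
Γ^θ_{φ φ} = -sin(2*θ)/2
Γ^φ_{r φ} = 1/r
Γ^φ_{θ φ} = 1/tan(θ)
Ricci tensor: R_{rr} = 0, R_{rθ} = 0, R_{rφ} = 0, R_{θθ} = 0, R_{θφ} = 0, R_{φφ} = 0
All R_{ij} vanish; in 3 dimensions the Riemann tensor is fully determined by the Ricci tensor, so R^i_{jkl} = 0: the metric is flat (curvilinear coordinates on flat space).
Yes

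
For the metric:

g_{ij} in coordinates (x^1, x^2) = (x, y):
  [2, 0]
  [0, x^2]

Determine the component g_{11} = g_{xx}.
With x^1 = x, x^2 = y, g_{11} = g_{xx} is the row-1, column-1 entry of the matrix.
g_{11} = 2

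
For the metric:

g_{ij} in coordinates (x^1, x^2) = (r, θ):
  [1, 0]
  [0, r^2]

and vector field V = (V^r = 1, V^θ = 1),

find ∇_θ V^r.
Non-zero Christoffel symbols:
Γ^r_{θ θ} = -r
Γ^θ_{r θ} = 1/r
∇_θ V^r = ∂_θ V^r + Γ^r_{θ j} V^j
  = (0) + (0)(1) + (-r)(1)
  = -r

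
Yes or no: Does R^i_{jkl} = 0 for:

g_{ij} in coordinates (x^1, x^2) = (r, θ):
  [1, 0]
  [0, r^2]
Non-zero Christoffel symbols:
Γ^r_{θ θ} = -r
Γ^θ_{r θ} = 1/r
Ricci tensor: R_{rr} = 0, R_{rθ} = 0, R_{θθ} = 0
All R_{ij} vanish; in 2 dimensions the Riemann tensor is fully determined by the Ricci tensor, so R^i_{jkl} = 0: the metric is flat (curvilinear coordinates on flat space).
Yes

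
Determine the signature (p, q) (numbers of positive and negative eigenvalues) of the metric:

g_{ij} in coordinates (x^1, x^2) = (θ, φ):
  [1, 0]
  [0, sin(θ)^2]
The metric is diagonal, so its eigenvalues are the diagonal entries: 1, sin(θ)^2 (at a generic point, where coordinate-dependent entries are positive).
2 positive, 0 negative.
(2, 0) - Riemannian (positive definite)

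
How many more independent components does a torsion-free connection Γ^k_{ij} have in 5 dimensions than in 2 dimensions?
Independent components in n dimensions: n × n(n+1)/2 = n^2(n+1)/2.
5D: 5 × 15 = 75
2D: 2 × 3 = 6
Difference = 75 - 6 = 69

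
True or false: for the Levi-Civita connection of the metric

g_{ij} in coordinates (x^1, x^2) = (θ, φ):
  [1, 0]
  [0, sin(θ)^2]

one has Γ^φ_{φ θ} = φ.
Γ^φ_{φ θ} = (1/2) g^{φφ} (∂_φ g_{φθ} + ∂_θ g_{φφ} - ∂_φ g_{φθ}) = (1/2)(1/sin(θ)^2)((0) + (sin(2*θ)) - (0)) = 1/tan(θ)
This differs from the proposed value φ.
False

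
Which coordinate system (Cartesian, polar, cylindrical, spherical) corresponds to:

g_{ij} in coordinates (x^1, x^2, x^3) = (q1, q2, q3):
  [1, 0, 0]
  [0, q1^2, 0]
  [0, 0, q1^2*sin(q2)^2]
The line element ds^2 = dq1^2 + q1^2 dq2^2 + q1^2 sin(q2)^2 dq3^2 is dr^2 + r^2 dθ^2 + r^2 sin(θ)^2 dφ^2 with q1 = r, q2 = θ, q3 = φ.
spherical coordinates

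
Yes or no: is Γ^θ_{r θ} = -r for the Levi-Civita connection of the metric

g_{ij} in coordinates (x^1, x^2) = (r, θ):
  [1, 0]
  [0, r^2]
Γ^θ_{r θ} = (1/2) g^{θθ} (∂_r g_{θθ} + ∂_θ g_{θr} - ∂_θ g_{rθ}) = (1/2)(1/r^2)((2*r) + (0) - (0)) = 1/r
This differs from the proposed value -r.
No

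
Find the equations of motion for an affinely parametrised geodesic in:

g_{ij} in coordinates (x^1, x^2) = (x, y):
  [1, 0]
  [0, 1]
Geodesic equation: d^2x^k/dλ^2 + Γ^k_{ij} (dx^i/dλ)(dx^j/dλ) = 0.
All Christoffel symbols vanish, so the geodesics are straight lines:
d^2x/dλ^2 = 0
d^2y/dλ^2 = 0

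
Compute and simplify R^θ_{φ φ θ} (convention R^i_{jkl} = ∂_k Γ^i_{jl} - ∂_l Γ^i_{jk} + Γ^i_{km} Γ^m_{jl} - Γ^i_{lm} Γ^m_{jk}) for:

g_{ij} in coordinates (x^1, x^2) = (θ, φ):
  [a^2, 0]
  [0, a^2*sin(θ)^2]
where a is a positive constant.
Non-zero Christoffel symbols (Γ^k_{ij} = Γ^k_{ji}):
Γ^θ_{φ φ} = -sin(2*θ)/2
Γ^φ_{θ φ} = 1/tan(θ)
R^θ_{φ φ θ} = ∂_φ Γ^θ_{φ θ} - ∂_θ Γ^θ_{φ φ} + Γ^θ_{φ m} Γ^m_{φ θ} - Γ^θ_{θ m} Γ^m_{φ φ}
  = (0) - (-cos(2*θ)) + (-cos(θ)^2) - (0) = -sin(θ)^2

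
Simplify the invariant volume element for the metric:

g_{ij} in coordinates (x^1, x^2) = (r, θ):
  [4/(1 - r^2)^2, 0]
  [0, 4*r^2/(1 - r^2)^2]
det(g) = 16*r^2/(1 - r^2)^4
√|det(g)| = 4*r/(r^2 - 1)^2
Volume element: dV = 4*r/(r^2 - 1)^2 dr dθ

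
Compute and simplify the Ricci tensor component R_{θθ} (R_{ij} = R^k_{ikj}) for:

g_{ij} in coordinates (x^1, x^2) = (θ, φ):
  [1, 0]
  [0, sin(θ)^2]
Non-zero Christoffel symbols (Γ^k_{ij} = Γ^k_{ji}):
Γ^θ_{φ φ} = -sin(2*θ)/2
Γ^φ_{θ φ} = 1/tan(θ)
R^θ_{θ θ θ} = 0 (a repeated index in an antisymmetric pair)
R^φ_{θ φ θ} = ∂_φ Γ^φ_{θ θ} - ∂_θ Γ^φ_{θ φ} + Γ^φ_{φ m} Γ^m_{θ θ} - Γ^φ_{θ m} Γ^m_{θ φ}
  = (0) - (-1/sin(θ)^2) + (0) - (1/tan(θ)^2) = 1
R_{θθ} = R^θ_{θ θ θ} + R^φ_{θ φ θ} = (0) + (1) = 1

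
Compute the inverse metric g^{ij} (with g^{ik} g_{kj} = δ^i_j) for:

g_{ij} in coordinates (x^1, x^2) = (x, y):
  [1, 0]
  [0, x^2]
The metric is diagonal, so g^{ij} is diagonal with entries 1/g_{ii}: diag(1, 1/(x^2)).
g^{ij}:
  [1, 0]
  [0, 1/x^2]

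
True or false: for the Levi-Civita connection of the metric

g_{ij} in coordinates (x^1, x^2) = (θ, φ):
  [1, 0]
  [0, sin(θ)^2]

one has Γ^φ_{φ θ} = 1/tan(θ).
Γ^φ_{φ θ} = (1/2) g^{φφ} (∂_φ g_{φθ} + ∂_θ g_{φφ} - ∂_φ g_{φθ}) = (1/2)(1/sin(θ)^2)((0) + (sin(2*θ)) - (0)) = 1/tan(θ)
This equals the proposed value 1/tan(θ).
True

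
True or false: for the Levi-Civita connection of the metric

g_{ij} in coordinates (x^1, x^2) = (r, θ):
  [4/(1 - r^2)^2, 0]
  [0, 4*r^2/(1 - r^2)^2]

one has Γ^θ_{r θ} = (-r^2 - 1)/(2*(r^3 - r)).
Γ^θ_{r θ} = (1/2) g^{θθ} (∂_r g_{θθ} + ∂_θ g_{θr} - ∂_θ g_{rθ}) = (1/2)((1 - r^2)^2/(4*r^2))((-8*(r^3 + r)/(r^2 - 1)^3) + (0) - (0)) = (-r^2 - 1)/(r^3 - r)
This differs from the proposed value (-r^2 - 1)/(2*(r^3 - r)).
False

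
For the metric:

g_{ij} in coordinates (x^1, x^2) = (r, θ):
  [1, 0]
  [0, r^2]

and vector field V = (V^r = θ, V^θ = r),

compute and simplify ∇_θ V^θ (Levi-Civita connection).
Non-zero Christoffel symbols:
Γ^r_{θ θ} = -r
Γ^θ_{r θ} = 1/r
∇_θ V^θ = ∂_θ V^θ + Γ^θ_{θ j} V^j
  = (0) + (1/r)(θ) + (0)(r)
  = θ/r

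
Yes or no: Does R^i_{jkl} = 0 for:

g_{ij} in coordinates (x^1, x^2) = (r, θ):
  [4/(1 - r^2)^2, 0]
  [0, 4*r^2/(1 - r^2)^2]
Non-zero Christoffel symbols:
Γ^r_{r r} = 2*r/(1 - r^2)
Γ^r_{θ θ} = (r^3 + r)/(r^2 - 1)
Γ^θ_{r θ} = (-r^2 - 1)/(r^3 - r)
Ricci tensor: R_{rr} = -4/(r^2 - 1)^2, R_{rθ} = 0, R_{θθ} = -4*r^2/(r^2 - 1)^2
The Ricci tensor is non-zero, so the Riemann tensor is non-zero: not flat.
No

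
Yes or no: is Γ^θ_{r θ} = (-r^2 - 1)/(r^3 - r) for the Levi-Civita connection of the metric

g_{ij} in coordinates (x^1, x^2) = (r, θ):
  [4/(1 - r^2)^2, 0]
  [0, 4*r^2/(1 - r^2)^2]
Γ^θ_{r θ} = (1/2) g^{θθ} (∂_r g_{θθ} + ∂_θ g_{θr} - ∂_θ g_{rθ}) = (1/2)((1 - r^2)^2/(4*r^2))((-8*(r^3 + r)/(r^2 - 1)^3) + (0) - (0)) = (-r^2 - 1)/(r^3 - r)
This equals the proposed value (-r^2 - 1)/(r^3 - r).
Yes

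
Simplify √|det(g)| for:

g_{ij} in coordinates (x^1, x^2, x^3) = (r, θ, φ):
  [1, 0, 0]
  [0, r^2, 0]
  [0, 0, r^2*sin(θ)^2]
det(g) = r^4*sin(θ)^2
√|det(g)| = r^2*sin(θ) (taking 0 < θ < π so that |sin(θ)| = sin(θ))
Volume element: dV = r^2*sin(θ) dr dθ dφ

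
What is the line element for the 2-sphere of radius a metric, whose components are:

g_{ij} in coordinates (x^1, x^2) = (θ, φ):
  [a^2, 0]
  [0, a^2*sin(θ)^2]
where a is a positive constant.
ds^2 = g_{ij} dx^i dx^j; only the non-zero components contribute.
ds^2 = a^2 dθ^2 + a^2*sin(θ)^2 dφ^2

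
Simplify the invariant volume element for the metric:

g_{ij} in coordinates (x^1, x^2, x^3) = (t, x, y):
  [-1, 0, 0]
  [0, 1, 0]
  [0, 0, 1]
det(g) = -1
√|det(g)| = 1
Volume element: dV = 1 dt dx dy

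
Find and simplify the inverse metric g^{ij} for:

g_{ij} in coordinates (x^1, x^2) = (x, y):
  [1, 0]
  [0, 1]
The metric is diagonal, so g^{ij} is diagonal with entries 1/g_{ii}: diag(1, 1).
g^{ij}:
  [1, 0]
  [0, 1]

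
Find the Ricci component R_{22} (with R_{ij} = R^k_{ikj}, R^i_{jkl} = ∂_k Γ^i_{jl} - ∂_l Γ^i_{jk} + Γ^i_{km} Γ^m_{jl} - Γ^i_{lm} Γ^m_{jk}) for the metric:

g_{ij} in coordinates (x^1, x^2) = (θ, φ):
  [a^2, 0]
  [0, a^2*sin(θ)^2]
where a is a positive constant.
Non-zero Christoffel symbols (Γ^k_{ij} = Γ^k_{ji}):
Γ^θ_{φ φ} = -sin(2*θ)/2
Γ^φ_{θ φ} = 1/tan(θ)
R^θ_{φ θ φ} = ∂_θ Γ^θ_{φ φ} - ∂_φ Γ^θ_{φ θ} + Γ^θ_{θ m} Γ^m_{φ φ} - Γ^θ_{φ m} Γ^m_{φ θ}
  = (-cos(2*θ)) - (0) + (0) - (-cos(θ)^2) = sin(θ)^2
R^φ_{φ φ φ} = 0 (a repeated index in an antisymmetric pair)
R_{φφ} = R^θ_{φ θ φ} + R^φ_{φ φ φ} = (sin(θ)^2) + (0) = sin(θ)^2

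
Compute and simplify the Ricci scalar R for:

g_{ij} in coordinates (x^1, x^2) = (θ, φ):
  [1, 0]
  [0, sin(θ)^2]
Non-zero Christoffel symbols (Γ^k_{ij} = Γ^k_{ji}):
Γ^θ_{φ φ} = -sin(2*θ)/2
Γ^φ_{θ φ} = 1/tan(θ)
Ricci tensor (R_{ij} = R^k_{ikj}): R_{θθ} = 1, R_{θφ} = 0, R_{φφ} = sin(θ)^2
Inverse metric: g^{θθ} = 1, g^{φφ} = 1/sin(θ)^2
R = g^{ij} R_{ij} = (1)(1) + (1/sin(θ)^2)(sin(θ)^2) = 2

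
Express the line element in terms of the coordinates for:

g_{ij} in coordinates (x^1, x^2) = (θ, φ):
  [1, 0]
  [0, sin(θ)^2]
ds^2 = g_{ij} dx^i dx^j; only the non-zero components contribute.
ds^2 = dθ^2 + sin(θ)^2 dφ^2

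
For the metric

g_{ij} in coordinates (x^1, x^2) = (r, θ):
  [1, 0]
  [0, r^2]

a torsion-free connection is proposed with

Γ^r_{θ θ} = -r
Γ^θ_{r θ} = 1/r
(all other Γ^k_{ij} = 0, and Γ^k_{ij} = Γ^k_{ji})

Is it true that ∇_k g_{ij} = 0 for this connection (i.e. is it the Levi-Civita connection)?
Using ∇_k g_{ij} = ∂_k g_{ij} - Γ^m_{ki} g_{mj} - Γ^m_{kj} g_{im}:
e.g. ∇_r g_{θθ} = (2*r) - (r) - (r) = 0
Every component ∇_k g_{ij} vanishes: the connection is metric compatible.
Yes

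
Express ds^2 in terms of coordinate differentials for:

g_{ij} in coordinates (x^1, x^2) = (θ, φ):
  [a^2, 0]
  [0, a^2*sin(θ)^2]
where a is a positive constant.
ds^2 = g_{ij} dx^i dx^j; only the non-zero components contribute.
ds^2 = a^2 dθ^2 + a^2*sin(θ)^2 dφ^2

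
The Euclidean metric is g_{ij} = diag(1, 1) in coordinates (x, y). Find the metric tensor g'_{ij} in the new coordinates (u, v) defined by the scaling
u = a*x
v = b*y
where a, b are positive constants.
Invert the transformation: x = u/a, y = v/b
g'_{ij} = (∂x^k/∂x'^i)(∂x^l/∂x'^j) g_{kl}; with g_{kl} = δ_{kl} this is Σ_k (∂x^k/∂x'^i)(∂x^k/∂x'^j).
Jacobian: ∂x/∂u = 1/a, ∂x/∂v = 0, ∂y/∂u = 0, ∂y/∂v = 1/b
g'_{uu} = (1/a)(1/a) + (0)(0) = 1/a^2
g'_{uv} = (1/a)(0) + (0)(1/b) = 0
g'_{vv} = (0)(0) + (1/b)(1/b) = 1/b^2
g'_{ij} = diag(1/a^2, 1/b^2)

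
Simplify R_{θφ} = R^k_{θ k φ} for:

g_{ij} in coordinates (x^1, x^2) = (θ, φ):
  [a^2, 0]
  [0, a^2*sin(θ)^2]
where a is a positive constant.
Non-zero Christoffel symbols (Γ^k_{ij} = Γ^k_{ji}):
Γ^θ_{φ φ} = -sin(2*θ)/2
Γ^φ_{θ φ} = 1/tan(θ)
R^θ_{θ θ φ} = 0 (a repeated index in an antisymmetric pair)
R^φ_{θ φ φ} = 0 (a repeated index in an antisymmetric pair)
R_{θφ} = R^θ_{θ θ φ} + R^φ_{θ φ φ} = (0) + (0) = 0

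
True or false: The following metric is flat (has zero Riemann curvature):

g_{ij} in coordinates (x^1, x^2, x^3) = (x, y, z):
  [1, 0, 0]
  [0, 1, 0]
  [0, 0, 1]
All metric components are constant, so every Christoffel symbol vanishes and R^i_{jkl} = 0.
True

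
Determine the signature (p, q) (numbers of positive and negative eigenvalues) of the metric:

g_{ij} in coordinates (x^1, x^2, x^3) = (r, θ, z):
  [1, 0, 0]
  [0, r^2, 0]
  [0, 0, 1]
The metric is diagonal, so its eigenvalues are the diagonal entries: 1, r^2, 1 (at a generic point, where coordinate-dependent entries are positive).
3 positive, 0 negative.
(3, 0) - Riemannian (positive definite)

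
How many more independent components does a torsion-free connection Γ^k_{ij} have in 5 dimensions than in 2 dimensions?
Independent components in n dimensions: n × n(n+1)/2 = n^2(n+1)/2.
5D: 5 × 15 = 75
2D: 2 × 3 = 6
Difference = 75 - 6 = 69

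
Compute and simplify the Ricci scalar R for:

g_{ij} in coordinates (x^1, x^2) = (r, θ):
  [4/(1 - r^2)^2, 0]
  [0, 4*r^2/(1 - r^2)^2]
Non-zero Christoffel symbols (Γ^k_{ij} = Γ^k_{ji}):
Γ^r_{r r} = 2*r/(1 - r^2)
Γ^r_{θ θ} = (r^3 + r)/(r^2 - 1)
Γ^θ_{r θ} = (-r^2 - 1)/(r^3 - r)
Ricci tensor (R_{ij} = R^k_{ikj}): R_{rr} = -4/(r^2 - 1)^2, R_{rθ} = 0, R_{θθ} = -4*r^2/(r^2 - 1)^2
Inverse metric: g^{rr} = (1 - r^2)^2/4, g^{θθ} = (1 - r^2)^2/(4*r^2)
R = g^{ij} R_{ij} = ((1 - r^2)^2/4)(-4/(r^2 - 1)^2) + ((1 - r^2)^2/(4*r^2))(-4*r^2/(r^2 - 1)^2) = -2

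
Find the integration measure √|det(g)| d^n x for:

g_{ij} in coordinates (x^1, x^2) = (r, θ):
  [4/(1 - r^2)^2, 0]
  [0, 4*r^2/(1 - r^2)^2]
det(g) = 16*r^2/(1 - r^2)^4
√|det(g)| = 4*r/(r^2 - 1)^2
Volume element: dV = 4*r/(r^2 - 1)^2 dr dθ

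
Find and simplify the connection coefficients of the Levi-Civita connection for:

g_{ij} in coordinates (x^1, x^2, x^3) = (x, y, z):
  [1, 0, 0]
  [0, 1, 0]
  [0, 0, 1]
Using Γ^k_{ij} = (1/2) g^{km} (∂_i g_{mj} + ∂_j g_{mi} - ∂_m g_{ij}); the metric is diagonal, so only the m = k term contributes.
Every metric component is constant, so all ∂_m g_{ij} = 0 and every Christoffel symbol vanishes.
All Christoffel symbols are zero.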